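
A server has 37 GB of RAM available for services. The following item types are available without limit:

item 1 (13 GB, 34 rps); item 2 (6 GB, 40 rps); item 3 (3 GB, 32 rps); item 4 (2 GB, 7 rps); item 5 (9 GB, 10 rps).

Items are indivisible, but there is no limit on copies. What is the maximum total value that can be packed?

384 rps

Best value-per-unit is item 3 at 32/3, and filling with it alone uses memory 12×3=36. No mix of the others beats 12×32 = 384.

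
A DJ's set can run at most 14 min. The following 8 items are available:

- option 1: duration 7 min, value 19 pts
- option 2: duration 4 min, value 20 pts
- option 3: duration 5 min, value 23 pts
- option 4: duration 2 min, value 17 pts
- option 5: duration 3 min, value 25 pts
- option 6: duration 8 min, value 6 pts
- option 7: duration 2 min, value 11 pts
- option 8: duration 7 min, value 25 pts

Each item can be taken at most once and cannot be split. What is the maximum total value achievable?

85 pts

Check high-value combinations within 14 min:
- option 2+option 3+option 4+option 5: duration 4+5+2+3=14, value 20+23+17+25=85
- option 2+option 3+option 5+option 7: duration 4+5+3+2=14, value 20+23+25+11=79
- option 4+option 5+option 7+option 8: duration 2+3+2+7=14, value 17+25+11+25=78
- option 3+option 4+option 5+option 7: duration 5+2+3+2=12, value 23+17+25+11=76
- option 2+option 4+option 5+option 7: duration 4+2+3+2=11, value 20+17+25+11=73
Best: 85 pts.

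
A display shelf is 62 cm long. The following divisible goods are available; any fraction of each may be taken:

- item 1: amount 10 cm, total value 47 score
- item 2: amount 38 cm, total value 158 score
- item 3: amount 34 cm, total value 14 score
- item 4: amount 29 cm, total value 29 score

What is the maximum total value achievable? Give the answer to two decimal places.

Take in order of value per unit:
- item 1 (47/10 per unit): all 10 → value 47, running total 47.00
- item 2 (158/38 per unit): all 38 → value 158, running total 205.00
- item 4 (29/29 per unit): 14 of 29 → value 14×29/29 = 14.0000, running total 219.00
Total 219.00.

219.00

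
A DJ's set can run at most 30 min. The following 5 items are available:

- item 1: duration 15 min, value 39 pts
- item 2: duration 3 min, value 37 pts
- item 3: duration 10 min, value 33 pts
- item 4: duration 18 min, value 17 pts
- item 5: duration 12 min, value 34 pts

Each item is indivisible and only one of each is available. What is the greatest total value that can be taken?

Check high-value combinations within 30 min:
- item 1+item 2+item 5: duration 15+3+12=30, value 39+37+34=110
- item 1+item 2+item 3: duration 15+3+10=28, value 39+37+33=109
- item 2+item 3+item 5: duration 3+10+12=25, value 37+33+34=104
Best: 110 pts.

110 pts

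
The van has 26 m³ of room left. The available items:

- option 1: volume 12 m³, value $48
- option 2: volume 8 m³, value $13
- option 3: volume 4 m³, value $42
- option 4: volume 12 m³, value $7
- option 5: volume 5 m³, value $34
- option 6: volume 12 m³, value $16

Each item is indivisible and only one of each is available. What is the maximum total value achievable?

Check high-value combinations within 26 m³:
- option 1+option 3+option 5: volume 12+4+5=21, value 48+42+34=124
- option 1+option 2+option 3: volume 12+8+4=24, value 48+13+42=103
- option 1+option 2+option 5: volume 12+8+5=25, value 48+13+34=95
Best: $124.

$124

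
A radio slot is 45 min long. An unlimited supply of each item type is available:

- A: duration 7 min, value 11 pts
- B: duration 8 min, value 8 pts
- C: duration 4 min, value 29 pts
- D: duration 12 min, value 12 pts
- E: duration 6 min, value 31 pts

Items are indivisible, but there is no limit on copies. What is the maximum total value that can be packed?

319 pts

Best value-per-unit is C at 29/4, and filling with it alone uses duration 11×4=44. No mix of the others beats 11×29 = 319.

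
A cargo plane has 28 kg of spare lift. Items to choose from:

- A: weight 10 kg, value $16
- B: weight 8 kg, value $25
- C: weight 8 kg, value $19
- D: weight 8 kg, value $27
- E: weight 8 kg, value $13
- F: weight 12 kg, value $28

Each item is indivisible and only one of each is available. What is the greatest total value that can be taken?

$80

This is a 0/1 knapsack; check combinations near the capacity.
- B+D+F: weight 8+8+12=28, value 25+27+28=80
- C+D+F: weight 8+8+12=28, value 19+27+28=74
- B+C+F: weight 8+8+12=28, value 25+19+28=72
- B+C+D: weight 8+8+8=24, value 25+19+27=71
- A+B+D: weight 10+8+8=26, value 16+25+27=68
Best: $80.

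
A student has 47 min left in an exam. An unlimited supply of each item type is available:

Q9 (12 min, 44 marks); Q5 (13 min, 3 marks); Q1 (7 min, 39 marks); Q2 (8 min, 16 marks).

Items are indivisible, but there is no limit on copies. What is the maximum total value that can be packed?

Best value-per-unit is Q1 at 39/7; filling with it alone gives 6×39 = 234.
Optimal mix: 1×Q9 + 5×Q1 → time 47, value 239.

239 marks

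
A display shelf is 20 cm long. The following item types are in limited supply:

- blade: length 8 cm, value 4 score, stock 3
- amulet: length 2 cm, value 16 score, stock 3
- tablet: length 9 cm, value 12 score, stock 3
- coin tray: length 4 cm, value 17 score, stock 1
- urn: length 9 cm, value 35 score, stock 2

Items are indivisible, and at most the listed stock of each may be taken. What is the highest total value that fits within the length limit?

Best selections within length 20 and stock limits:
- 3×amulet + 1×coin tray + 1×urn: length 19, value 100
- 1×amulet + 2×urn: length 20, value 86
- 2×amulet + 1×coin tray + 1×urn: length 17, value 84
Best: 100 score.

100 score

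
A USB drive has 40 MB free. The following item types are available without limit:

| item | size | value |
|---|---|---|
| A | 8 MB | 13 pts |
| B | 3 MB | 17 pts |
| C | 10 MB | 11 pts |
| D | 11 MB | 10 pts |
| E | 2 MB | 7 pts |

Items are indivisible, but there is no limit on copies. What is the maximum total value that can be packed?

Best value-per-unit is B at 17/3, and filling with it alone uses size 13×3=39. No mix of the others beats 13×17 = 221.

221 pts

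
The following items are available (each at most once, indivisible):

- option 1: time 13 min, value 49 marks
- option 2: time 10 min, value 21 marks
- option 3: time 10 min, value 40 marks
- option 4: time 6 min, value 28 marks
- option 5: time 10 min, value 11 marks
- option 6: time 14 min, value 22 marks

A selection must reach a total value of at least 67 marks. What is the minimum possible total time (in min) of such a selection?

16

Subsets with value ≥ 67, sorted by total time:
- option 3+option 4: time 16, value 68
- option 1+option 4: time 19, value 77
Minimum time: 16 min.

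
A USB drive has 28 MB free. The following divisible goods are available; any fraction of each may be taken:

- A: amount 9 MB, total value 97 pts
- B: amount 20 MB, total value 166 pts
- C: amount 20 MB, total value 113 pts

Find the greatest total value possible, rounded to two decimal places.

254.70

Take in order of value per unit:
- A (97/9 per unit): all 9 → value 97, running total 97.00
- B (166/20 per unit): 19 of 20 → value 19×166/20 = 157.7000, running total 254.70
Total 254.70.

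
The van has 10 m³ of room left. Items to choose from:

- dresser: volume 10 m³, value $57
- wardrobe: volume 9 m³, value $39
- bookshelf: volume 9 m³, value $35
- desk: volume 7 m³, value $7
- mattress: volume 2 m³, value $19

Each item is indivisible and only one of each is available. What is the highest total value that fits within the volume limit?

$57

Check high-value combinations within 10 m³:
- dresser: volume 10, value 57
- wardrobe: volume 9, value 39
- bookshelf: volume 9, value 35
- desk+mattress: volume 7+2=9, value 7+19=26
Best: $57.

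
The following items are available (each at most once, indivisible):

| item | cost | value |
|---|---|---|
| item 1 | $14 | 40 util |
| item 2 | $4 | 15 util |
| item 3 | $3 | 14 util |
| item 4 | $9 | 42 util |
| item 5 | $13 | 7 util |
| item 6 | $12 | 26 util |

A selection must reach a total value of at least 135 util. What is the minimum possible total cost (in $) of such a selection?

42

Subsets with value ≥ 135, sorted by total cost:
- item 1+item 2+item 3+item 4+item 6: cost 42, value 137
- item 1+item 2+item 3+item 4+item 5+item 6: cost 55, value 144
Minimum cost: 42 $.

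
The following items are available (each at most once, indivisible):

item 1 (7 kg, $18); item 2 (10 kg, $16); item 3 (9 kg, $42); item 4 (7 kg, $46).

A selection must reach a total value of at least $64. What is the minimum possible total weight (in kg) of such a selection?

Subsets with value ≥ 64, sorted by total weight:
- item 1+item 4: weight 14, value 64
- item 3+item 4: weight 16, value 88
Minimum weight: 14 kg.

14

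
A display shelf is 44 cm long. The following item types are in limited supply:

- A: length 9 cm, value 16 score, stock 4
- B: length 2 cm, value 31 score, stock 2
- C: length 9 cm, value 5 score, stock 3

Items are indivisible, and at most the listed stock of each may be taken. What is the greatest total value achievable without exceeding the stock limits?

Top feasible selections:
- 4×A + 2×B: length 40, value 126
- 3×A + 2×B + 1×C: length 40, value 115
- 3×A + 2×B: length 31, value 110
- 2×A + 2×B + 2×C: length 40, value 104
Best: 126 score.

126 score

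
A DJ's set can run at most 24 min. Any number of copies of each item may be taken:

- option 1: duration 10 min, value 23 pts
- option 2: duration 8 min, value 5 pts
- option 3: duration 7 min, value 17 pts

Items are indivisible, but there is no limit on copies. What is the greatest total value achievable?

57 pts

Best value-per-unit is option 3 at 17/7; filling with it alone gives 3×17 = 51.
Optimal mix: 1×option 1 + 2×option 3 → duration 24, value 57.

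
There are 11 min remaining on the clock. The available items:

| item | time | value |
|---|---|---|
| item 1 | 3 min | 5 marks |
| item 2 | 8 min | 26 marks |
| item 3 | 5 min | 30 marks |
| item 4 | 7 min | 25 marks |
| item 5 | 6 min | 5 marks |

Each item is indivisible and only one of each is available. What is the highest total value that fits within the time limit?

Check high-value combinations within 11 min:
- item 1+item 3: time 3+5=8, value 5+30=35
- item 3+item 5: time 5+6=11, value 30+5=35
- item 1+item 2: time 3+8=11, value 5+26=31
Best: 35 marks.

35 marks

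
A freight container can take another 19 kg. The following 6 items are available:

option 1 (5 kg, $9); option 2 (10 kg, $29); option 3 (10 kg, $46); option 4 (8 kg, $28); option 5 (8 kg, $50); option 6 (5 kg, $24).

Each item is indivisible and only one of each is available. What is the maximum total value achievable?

Check high-value combinations within 19 kg:
- option 3+option 5: weight 10+8=18, value 46+50=96
- option 1+option 5+option 6: weight 5+8+5=18, value 9+50+24=83
- option 2+option 5: weight 10+8=18, value 29+50=79
- option 4+option 5: weight 8+8=16, value 28+50=78
- option 5+option 6: weight 8+5=13, value 50+24=74
Best: $96.

$96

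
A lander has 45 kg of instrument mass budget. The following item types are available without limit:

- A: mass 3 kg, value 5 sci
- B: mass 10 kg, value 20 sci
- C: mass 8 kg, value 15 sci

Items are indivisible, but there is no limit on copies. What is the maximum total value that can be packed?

Best value-per-unit is B at 20/10; filling with it alone gives 4×20 = 80.
Optimal mix: 5×A + 3×B → mass 45, value 85.

85 sci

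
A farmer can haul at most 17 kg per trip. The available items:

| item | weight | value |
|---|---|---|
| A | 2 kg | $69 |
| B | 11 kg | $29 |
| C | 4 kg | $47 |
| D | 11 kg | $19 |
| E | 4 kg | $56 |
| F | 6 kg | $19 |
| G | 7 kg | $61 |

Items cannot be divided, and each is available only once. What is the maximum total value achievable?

$233

Check high-value combinations within 17 kg:
- A+C+E+G: weight 2+4+4+7=17, value 69+47+56+61=233
- A+C+E+F: weight 2+4+4+6=16, value 69+47+56+19=191
- A+E+G: weight 2+4+7=13, value 69+56+61=186
- A+C+G: weight 2+4+7=13, value 69+47+61=177
- A+C+E: weight 2+4+4=10, value 69+47+56=172
Best: $233.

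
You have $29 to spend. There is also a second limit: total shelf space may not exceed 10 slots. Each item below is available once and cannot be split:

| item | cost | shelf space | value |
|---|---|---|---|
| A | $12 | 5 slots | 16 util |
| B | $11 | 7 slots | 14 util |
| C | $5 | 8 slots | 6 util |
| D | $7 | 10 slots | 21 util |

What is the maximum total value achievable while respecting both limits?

Feasible sets respecting both limits:
- D: cost 7, shelf space 10, value 21
- A: cost 12, shelf space 5, value 16
- B: cost 11, shelf space 7, value 14
Best: 21 util.

21 util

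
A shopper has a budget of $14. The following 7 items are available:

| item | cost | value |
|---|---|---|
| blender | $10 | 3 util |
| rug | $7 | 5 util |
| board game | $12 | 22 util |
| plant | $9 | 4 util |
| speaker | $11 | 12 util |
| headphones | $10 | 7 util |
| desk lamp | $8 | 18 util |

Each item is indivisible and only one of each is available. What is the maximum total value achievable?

Check high-value combinations within $14:
- board game: cost 12, value 22
- desk lamp: cost 8, value 18
- speaker: cost 11, value 12
Best: 22 util.

22 util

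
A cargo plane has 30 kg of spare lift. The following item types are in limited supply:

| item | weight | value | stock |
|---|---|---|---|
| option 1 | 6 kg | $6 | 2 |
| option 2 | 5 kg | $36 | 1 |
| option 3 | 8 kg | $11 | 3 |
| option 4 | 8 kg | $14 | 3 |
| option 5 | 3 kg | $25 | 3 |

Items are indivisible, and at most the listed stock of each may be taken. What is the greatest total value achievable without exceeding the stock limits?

$139

Best selections within weight 30 and stock limits:
- 1×option 2 + 2×option 4 + 3×option 5: weight 30, value 139
- 1×option 2 + 1×option 3 + 1×option 4 + 3×option 5: weight 30, value 136
- 1×option 2 + 2×option 3 + 3×option 5: weight 30, value 133
- 1×option 1 + 1×option 2 + 1×option 4 + 3×option 5: weight 28, value 131
Best: $139.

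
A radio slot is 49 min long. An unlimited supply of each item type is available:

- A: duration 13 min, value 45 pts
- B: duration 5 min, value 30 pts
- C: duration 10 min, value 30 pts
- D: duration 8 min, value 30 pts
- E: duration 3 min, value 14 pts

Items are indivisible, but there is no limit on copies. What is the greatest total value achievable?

Best value-per-unit is B at 30/5; filling with it alone gives 9×30 = 270.
Optimal mix: 9×B + 1×E → duration 48, value 284.

284 pts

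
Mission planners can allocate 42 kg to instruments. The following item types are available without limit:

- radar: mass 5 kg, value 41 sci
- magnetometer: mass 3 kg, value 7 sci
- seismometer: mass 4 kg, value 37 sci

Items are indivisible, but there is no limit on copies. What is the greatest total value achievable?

Best value-per-unit is seismometer at 37/4; filling with it alone gives 10×37 = 370.
Optimal mix: 2×radar + 8×seismometer → mass 42, value 378.

378 sci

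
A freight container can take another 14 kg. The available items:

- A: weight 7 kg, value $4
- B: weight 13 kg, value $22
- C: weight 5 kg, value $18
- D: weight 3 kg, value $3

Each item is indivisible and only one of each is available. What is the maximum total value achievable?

$22

Check high-value combinations within 14 kg:
- A+C: weight 7+5=12, value 4+18=22
- B: weight 13, value 22
- C+D: weight 5+3=8, value 18+3=21
- C: weight 5, value 18
- A+D: weight 7+3=10, value 4+3=7
Best: $22.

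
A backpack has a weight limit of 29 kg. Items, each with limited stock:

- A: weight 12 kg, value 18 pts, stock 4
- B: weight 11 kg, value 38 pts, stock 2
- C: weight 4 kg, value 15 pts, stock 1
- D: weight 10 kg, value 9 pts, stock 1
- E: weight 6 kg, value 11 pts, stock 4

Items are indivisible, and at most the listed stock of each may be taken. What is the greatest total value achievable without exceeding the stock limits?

91 pts

Top feasible selections:
- 2×B + 1×C: weight 26, value 91
- 2×B + 1×E: weight 28, value 87
Best: 91 pts.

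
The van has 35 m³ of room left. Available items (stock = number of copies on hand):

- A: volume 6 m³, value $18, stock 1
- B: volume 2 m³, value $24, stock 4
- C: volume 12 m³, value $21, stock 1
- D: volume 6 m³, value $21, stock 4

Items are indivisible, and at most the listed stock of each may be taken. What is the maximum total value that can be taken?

$180

Best selections within volume 35 and stock limits:
- 4×B + 4×D: volume 32, value 180
- 1×A + 4×B + 3×D: volume 32, value 177
Best: $180.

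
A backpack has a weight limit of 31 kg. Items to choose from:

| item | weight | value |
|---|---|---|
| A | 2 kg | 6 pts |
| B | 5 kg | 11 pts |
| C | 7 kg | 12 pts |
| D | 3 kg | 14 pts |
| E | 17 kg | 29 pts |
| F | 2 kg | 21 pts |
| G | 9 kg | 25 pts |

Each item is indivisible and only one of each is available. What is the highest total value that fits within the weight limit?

89 pts

Check high-value combinations within 31 kg:
- A+B+C+D+F+G: weight 2+5+7+3+2+9=28, value 6+11+12+14+21+25=89
- D+E+F+G: weight 3+17+2+9=31, value 14+29+21+25=89
- B+C+D+F+G: weight 5+7+3+2+9=26, value 11+12+14+21+25=83
Best: 89 pts.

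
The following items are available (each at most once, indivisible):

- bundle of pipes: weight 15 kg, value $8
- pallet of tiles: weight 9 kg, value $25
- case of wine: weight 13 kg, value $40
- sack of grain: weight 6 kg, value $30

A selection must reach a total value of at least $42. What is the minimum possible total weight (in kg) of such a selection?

15

Subsets with value ≥ 42, sorted by total weight:
- pallet of tiles+sack of grain: weight 15, value 55
- case of wine+sack of grain: weight 19, value 70
- pallet of tiles+case of wine: weight 22, value 65
Minimum weight: 15 kg.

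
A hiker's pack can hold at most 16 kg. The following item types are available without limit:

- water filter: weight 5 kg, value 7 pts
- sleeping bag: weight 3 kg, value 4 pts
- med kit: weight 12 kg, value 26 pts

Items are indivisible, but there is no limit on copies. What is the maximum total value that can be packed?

30 pts

Best value-per-unit is med kit at 26/12; filling with it alone gives 1×26 = 26.
Optimal mix: 1×sleeping bag + 1×med kit → weight 15, value 30.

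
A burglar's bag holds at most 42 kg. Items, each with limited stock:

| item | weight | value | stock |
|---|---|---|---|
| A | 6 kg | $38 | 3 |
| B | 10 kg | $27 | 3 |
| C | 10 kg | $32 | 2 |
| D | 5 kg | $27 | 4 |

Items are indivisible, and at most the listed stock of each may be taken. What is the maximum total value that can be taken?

Top feasible selections:
- 3×A + 4×D: weight 38, value 222
- 2×A + 1×C + 4×D: weight 42, value 216
- 2×A + 1×B + 4×D: weight 42, value 211
Best: $222.

$222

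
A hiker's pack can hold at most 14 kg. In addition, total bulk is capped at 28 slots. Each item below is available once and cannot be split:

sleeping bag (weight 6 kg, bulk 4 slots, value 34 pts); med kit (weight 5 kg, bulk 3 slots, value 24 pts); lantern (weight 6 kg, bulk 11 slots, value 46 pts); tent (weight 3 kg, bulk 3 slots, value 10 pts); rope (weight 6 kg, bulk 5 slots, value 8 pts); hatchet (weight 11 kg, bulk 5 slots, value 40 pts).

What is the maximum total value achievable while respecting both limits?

Feasible sets respecting both limits:
- sleeping bag+lantern: weight 12, bulk 15, value 80
- med kit+lantern+tent: weight 14, bulk 17, value 80
- med kit+lantern: weight 11, bulk 14, value 70
- sleeping bag+med kit+tent: weight 14, bulk 10, value 68
Best: 80 pts.

80 pts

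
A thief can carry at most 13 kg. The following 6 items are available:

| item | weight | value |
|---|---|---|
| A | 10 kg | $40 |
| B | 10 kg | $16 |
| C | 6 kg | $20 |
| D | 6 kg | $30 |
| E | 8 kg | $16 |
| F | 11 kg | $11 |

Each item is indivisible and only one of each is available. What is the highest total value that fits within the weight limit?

$50

Check high-value combinations within 13 kg:
- C+D: weight 6+6=12, value 20+30=50
- A: weight 10, value 40
- D: weight 6, value 30
- C: weight 6, value 20
Best: $50.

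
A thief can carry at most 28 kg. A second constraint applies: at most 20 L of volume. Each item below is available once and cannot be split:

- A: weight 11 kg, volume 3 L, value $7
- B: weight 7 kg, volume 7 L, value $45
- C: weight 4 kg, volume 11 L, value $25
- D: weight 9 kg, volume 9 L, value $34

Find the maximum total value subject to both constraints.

Feasible sets respecting both limits:
- A+B+D: weight 27, volume 19, value 86
- B+D: weight 16, volume 16, value 79
- B+C: weight 11, volume 18, value 70
Best: $86.

$86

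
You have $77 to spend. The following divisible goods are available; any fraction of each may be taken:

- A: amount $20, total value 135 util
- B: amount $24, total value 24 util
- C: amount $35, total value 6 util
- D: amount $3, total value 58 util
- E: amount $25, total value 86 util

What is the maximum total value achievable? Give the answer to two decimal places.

303.86

Take in order of value per unit:
- D (58/3 per unit): all 3 → value 58, running total 58.00
- A (135/20 per unit): all 20 → value 135, running total 193.00
- E (86/25 per unit): all 25 → value 86, running total 279.00
- B (24/24 per unit): all 24 → value 24, running total 303.00
- C (6/35 per unit): 5 of 35 → value 5×6/35 = 0.8571, running total 303.86
Total 303.86.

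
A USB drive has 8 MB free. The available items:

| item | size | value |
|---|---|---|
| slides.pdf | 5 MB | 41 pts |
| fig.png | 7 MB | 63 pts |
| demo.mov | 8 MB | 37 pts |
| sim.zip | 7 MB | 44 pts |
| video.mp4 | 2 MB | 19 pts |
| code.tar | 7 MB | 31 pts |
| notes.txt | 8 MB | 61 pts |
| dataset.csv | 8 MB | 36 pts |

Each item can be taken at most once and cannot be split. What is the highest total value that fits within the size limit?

Check high-value combinations within 8 MB:
- fig.png: size 7, value 63
- notes.txt: size 8, value 61
- slides.pdf+video.mp4: size 5+2=7, value 41+19=60
- sim.zip: size 7, value 44
- slides.pdf: size 5, value 41
Best: 63 pts.

63 pts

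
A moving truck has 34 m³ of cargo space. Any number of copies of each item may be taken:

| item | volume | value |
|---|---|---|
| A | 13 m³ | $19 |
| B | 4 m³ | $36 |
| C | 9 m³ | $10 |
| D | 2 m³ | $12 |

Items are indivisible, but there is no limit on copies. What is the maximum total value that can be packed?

$300

Best value-per-unit is B at 36/4; filling with it alone gives 8×36 = 288.
Optimal mix: 8×B + 1×D → volume 34, value 300.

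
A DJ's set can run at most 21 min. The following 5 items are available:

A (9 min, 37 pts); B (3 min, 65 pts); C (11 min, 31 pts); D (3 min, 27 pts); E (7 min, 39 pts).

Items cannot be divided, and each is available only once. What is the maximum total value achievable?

141 pts

This is a 0/1 knapsack; check combinations near the capacity.
- A+B+E: duration 9+3+7=19, value 37+65+39=141
- B+C+E: duration 3+11+7=21, value 65+31+39=135
- B+D+E: duration 3+3+7=13, value 65+27+39=131
- A+B+D: duration 9+3+3=15, value 37+65+27=129
Best: 141 pts.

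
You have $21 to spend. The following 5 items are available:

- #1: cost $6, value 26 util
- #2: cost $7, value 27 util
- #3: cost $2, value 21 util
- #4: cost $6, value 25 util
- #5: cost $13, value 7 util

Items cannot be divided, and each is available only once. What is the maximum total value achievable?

99 util

Check high-value combinations within $21:
- #1+#2+#3+#4: cost 6+7+2+6=21, value 26+27+21+25=99
- #1+#2+#4: cost 6+7+6=19, value 26+27+25=78
- #1+#2+#3: cost 6+7+2=15, value 26+27+21=74
- #2+#3+#4: cost 7+2+6=15, value 27+21+25=73
- #1+#3+#4: cost 6+2+6=14, value 26+21+25=72
Best: 99 util.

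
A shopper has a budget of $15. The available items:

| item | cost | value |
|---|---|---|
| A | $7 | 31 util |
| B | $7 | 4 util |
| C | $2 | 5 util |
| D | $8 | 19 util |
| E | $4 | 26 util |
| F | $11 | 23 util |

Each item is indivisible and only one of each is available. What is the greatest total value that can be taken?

62 util

Check high-value combinations within $15:
- A+C+E: cost 7+2+4=13, value 31+5+26=62
- A+E: cost 7+4=11, value 31+26=57
- C+D+E: cost 2+8+4=14, value 5+19+26=50
- A+D: cost 7+8=15, value 31+19=50
- E+F: cost 4+11=15, value 26+23=49
Best: 62 util.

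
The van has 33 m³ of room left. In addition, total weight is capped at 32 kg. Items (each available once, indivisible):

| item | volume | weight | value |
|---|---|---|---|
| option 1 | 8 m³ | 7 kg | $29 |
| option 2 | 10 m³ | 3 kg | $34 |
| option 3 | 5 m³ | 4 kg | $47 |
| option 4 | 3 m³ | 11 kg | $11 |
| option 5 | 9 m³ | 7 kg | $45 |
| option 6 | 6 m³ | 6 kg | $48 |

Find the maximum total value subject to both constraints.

$185

Feasible sets respecting both limits:
- option 2+option 3+option 4+option 5+option 6: volume 33, weight 31, value 185
- option 2+option 3+option 5+option 6: volume 30, weight 20, value 174
- option 1+option 2+option 3+option 4+option 6: volume 32, weight 31, value 169
Best: $185.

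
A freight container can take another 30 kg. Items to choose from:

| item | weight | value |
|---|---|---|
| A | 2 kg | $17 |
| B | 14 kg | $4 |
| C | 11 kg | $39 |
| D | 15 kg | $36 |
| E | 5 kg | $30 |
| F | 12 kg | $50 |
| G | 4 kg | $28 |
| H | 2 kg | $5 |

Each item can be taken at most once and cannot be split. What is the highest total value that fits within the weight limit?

This is a 0/1 knapsack; check combinations near the capacity.
- A+C+E+F: weight 2+11+5+12=30, value 17+39+30+50=136
- A+C+F+G: weight 2+11+12+4=29, value 17+39+50+28=134
- A+E+F+G+H: weight 2+5+12+4+2=25, value 17+30+50+28+5=130
Best: $136.

$136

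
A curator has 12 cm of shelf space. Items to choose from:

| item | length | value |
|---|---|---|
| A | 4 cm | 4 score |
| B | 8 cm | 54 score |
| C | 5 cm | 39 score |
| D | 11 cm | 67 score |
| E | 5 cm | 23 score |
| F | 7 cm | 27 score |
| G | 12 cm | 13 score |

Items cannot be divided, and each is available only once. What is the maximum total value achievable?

67 score

Check high-value combinations within 12 cm:
- D: length 11, value 67
- C+F: length 5+7=12, value 39+27=66
- C+E: length 5+5=10, value 39+23=62
Best: 67 score.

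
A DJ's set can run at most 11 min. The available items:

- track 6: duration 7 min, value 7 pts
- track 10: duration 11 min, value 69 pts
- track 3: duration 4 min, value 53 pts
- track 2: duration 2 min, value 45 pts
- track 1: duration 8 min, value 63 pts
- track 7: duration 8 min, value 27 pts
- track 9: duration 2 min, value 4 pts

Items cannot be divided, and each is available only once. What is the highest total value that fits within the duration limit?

Check high-value combinations within 11 min:
- track 2+track 1: duration 2+8=10, value 45+63=108
- track 3+track 2+track 9: duration 4+2+2=8, value 53+45+4=102
- track 3+track 2: duration 4+2=6, value 53+45=98
- track 2+track 7: duration 2+8=10, value 45+27=72
- track 10: duration 11, value 69
Best: 108 pts.

108 pts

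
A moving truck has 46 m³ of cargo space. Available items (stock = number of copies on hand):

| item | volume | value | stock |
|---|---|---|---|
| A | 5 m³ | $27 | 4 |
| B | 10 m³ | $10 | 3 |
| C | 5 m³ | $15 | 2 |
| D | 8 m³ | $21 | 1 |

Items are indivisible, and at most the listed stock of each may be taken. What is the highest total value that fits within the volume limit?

$159

Best selections within volume 46 and stock limits:
- 4×A + 2×C + 1×D: volume 38, value 159
- 4×A + 1×B + 1×C + 1×D: volume 43, value 154
- 4×A + 1×B + 2×C: volume 40, value 148
Best: $159.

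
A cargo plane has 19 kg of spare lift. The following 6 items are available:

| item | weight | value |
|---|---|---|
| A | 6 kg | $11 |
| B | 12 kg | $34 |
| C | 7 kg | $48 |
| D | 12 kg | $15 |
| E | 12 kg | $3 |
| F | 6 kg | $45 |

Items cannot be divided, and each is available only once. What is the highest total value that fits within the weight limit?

$104

This is a 0/1 knapsack; check combinations near the capacity.
- A+C+F: weight 6+7+6=19, value 11+48+45=104
- C+F: weight 7+6=13, value 48+45=93
- B+C: weight 12+7=19, value 34+48=82
Best: $104.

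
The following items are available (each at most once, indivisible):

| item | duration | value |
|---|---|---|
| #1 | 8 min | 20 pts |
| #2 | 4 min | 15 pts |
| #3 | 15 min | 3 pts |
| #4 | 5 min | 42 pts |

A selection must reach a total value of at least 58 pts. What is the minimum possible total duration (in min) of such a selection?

Subsets with value ≥ 58, sorted by total duration:
- #1+#4: duration 13, value 62
- #1+#2+#4: duration 17, value 77
- #2+#3+#4: duration 24, value 60
Minimum duration: 13 min.

13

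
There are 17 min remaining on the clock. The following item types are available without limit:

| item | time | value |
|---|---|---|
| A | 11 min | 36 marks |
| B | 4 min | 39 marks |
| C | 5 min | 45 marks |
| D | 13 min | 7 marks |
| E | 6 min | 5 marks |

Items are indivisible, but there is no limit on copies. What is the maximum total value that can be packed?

Best value-per-unit is B at 39/4; filling with it alone gives 4×39 = 156.
Optimal mix: 3×B + 1×C → time 17, value 162.

162 marks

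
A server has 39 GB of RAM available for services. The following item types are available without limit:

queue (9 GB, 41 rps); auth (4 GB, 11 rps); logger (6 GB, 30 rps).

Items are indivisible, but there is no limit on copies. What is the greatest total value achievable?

191 rps

Best value-per-unit is logger at 30/6; filling with it alone gives 6×30 = 180.
Optimal mix: 1×queue + 5×logger → memory 39, value 191.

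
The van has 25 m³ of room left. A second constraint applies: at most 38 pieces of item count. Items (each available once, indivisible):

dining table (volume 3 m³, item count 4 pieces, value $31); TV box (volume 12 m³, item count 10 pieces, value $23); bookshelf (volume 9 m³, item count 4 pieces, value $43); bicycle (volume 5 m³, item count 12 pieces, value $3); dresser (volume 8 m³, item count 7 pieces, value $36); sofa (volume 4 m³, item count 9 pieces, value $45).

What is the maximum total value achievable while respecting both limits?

$155

Feasible sets respecting both limits:
- dining table+bookshelf+dresser+sofa: volume 24, item count 24, value 155
- bookshelf+dresser+sofa: volume 21, item count 20, value 124
- dining table+bookshelf+bicycle+sofa: volume 21, item count 29, value 122
Best: $155.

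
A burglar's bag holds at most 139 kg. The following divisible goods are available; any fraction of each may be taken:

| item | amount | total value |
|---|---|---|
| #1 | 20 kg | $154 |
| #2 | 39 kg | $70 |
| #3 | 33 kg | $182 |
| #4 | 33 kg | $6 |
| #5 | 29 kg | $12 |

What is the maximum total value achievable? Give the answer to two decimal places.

Take in order of value per unit:
- #1 (154/20 per unit): all 20 → value 154, running total 154.00
- #3 (182/33 per unit): all 33 → value 182, running total 336.00
- #2 (70/39 per unit): all 39 → value 70, running total 406.00
- #5 (12/29 per unit): all 29 → value 12, running total 418.00
- #4 (6/33 per unit): 18 of 33 → value 18×6/33 = 3.2727, running total 421.27
Total 421.27.

421.27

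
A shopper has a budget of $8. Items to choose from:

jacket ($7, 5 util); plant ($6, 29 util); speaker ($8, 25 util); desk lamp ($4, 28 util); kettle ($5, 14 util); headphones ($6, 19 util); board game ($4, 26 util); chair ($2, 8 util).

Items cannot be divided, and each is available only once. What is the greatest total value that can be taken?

Check high-value combinations within $8:
- desk lamp+board game: cost 4+4=8, value 28+26=54
- plant+chair: cost 6+2=8, value 29+8=37
- desk lamp+chair: cost 4+2=6, value 28+8=36
Best: 54 util.

54 util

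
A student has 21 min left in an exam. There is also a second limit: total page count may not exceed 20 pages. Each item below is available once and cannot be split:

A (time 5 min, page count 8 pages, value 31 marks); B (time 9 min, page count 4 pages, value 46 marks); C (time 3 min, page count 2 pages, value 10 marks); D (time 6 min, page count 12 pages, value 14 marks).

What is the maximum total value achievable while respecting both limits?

87 marks

Feasible sets respecting both limits:
- A+B+C: time 17, page count 14, value 87
- A+B: time 14, page count 12, value 77
- B+C+D: time 18, page count 18, value 70
Best: 87 marks.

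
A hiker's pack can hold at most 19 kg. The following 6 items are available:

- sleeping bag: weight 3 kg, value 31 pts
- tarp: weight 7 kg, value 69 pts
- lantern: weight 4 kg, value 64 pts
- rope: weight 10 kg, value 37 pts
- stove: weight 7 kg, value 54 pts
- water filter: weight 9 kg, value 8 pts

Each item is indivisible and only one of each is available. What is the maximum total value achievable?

This is a 0/1 knapsack; check combinations near the capacity.
- tarp+lantern+stove: weight 7+4+7=18, value 69+64+54=187
- sleeping bag+tarp+lantern: weight 3+7+4=14, value 31+69+64=164
- sleeping bag+tarp+stove: weight 3+7+7=17, value 31+69+54=154
- sleeping bag+lantern+stove: weight 3+4+7=14, value 31+64+54=149
Best: 187 pts.

187 pts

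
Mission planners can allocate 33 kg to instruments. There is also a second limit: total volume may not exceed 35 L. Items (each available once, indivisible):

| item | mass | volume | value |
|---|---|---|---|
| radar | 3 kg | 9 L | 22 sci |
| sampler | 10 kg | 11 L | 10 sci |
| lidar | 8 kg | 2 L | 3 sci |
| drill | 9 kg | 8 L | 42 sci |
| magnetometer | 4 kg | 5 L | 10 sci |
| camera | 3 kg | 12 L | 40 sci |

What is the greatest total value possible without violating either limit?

114 sci

Feasible sets respecting both limits:
- radar+drill+magnetometer+camera: mass 19, volume 34, value 114
- radar+lidar+drill+camera: mass 23, volume 31, value 107
- radar+drill+camera: mass 15, volume 29, value 104
- sampler+lidar+drill+camera: mass 30, volume 33, value 95
Best: 114 sci.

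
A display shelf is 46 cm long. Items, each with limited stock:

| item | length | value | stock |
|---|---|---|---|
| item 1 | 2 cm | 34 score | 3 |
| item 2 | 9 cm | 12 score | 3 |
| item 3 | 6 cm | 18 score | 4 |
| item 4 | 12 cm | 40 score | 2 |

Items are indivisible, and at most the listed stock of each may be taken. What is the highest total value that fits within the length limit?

218 score

Top feasible selections:
- 3×item 1 + 2×item 3 + 2×item 4: length 42, value 218
- 3×item 1 + 4×item 3 + 1×item 4: length 42, value 214
- 3×item 1 + 1×item 2 + 1×item 3 + 2×item 4: length 45, value 212
- 3×item 1 + 1×item 2 + 3×item 3 + 1×item 4: length 45, value 208
Best: 218 score.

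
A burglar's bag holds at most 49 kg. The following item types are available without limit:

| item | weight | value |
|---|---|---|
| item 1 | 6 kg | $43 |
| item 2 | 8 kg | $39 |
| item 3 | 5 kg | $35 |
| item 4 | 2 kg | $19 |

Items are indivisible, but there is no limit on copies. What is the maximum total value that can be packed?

Best value-per-unit is item 4 at 19/2, and filling with it alone uses weight 24×2=48. No mix of the others beats 24×19 = 456.

$456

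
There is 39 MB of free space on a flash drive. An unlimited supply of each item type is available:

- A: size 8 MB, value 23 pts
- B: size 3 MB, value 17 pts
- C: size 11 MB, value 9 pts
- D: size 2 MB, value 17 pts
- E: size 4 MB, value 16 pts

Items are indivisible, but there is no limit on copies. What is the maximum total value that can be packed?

Best value-per-unit is D at 17/2; filling with it alone gives 19×17 = 323.
Optimal mix: 1×B + 18×D → size 39, value 323.

323 pts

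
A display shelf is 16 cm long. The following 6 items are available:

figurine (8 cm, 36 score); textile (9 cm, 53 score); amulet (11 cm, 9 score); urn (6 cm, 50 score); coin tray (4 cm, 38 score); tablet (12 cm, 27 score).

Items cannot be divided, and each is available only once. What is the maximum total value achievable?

Check high-value combinations within 16 cm:
- textile+urn: length 9+6=15, value 53+50=103
- textile+coin tray: length 9+4=13, value 53+38=91
- urn+coin tray: length 6+4=10, value 50+38=88
- figurine+urn: length 8+6=14, value 36+50=86
Best: 103 score.

103 score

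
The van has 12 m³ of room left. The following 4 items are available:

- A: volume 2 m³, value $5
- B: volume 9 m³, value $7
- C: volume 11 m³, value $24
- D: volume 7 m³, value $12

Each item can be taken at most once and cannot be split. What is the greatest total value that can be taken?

$24

Check high-value combinations within 12 m³:
- C: volume 11, value 24
- A+D: volume 2+7=9, value 5+12=17
- D: volume 7, value 12
- A+B: volume 2+9=11, value 5+7=12
- B: volume 9, value 7
Best: $24.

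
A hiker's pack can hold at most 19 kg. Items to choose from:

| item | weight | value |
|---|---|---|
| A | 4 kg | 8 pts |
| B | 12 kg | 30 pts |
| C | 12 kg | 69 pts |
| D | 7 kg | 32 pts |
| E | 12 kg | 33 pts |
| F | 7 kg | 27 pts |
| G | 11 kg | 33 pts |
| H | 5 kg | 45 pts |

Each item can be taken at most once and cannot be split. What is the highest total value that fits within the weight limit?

114 pts

Check high-value combinations within 19 kg:
- C+H: weight 12+5=17, value 69+45=114
- D+F+H: weight 7+7+5=19, value 32+27+45=104
- C+D: weight 12+7=19, value 69+32=101
- C+F: weight 12+7=19, value 69+27=96
Best: 114 pts.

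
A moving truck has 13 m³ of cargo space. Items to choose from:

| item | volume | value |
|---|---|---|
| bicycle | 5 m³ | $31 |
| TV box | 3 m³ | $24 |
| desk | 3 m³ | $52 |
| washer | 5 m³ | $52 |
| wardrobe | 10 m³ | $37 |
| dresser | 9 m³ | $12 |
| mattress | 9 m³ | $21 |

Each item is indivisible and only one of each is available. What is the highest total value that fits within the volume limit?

$135

This is a 0/1 knapsack; check combinations near the capacity.
- bicycle+desk+washer: volume 5+3+5=13, value 31+52+52=135
- TV box+desk+washer: volume 3+3+5=11, value 24+52+52=128
- bicycle+TV box+desk: volume 5+3+3=11, value 31+24+52=107
- bicycle+TV box+washer: volume 5+3+5=13, value 31+24+52=107
Best: $135.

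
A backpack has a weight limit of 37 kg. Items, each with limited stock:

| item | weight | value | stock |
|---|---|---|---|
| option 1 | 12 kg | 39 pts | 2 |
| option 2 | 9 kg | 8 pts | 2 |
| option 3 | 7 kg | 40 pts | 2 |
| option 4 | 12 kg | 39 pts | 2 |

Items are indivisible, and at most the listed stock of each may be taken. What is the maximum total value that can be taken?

Best selections within weight 37 and stock limits:
- 1×option 2 + 2×option 3 + 1×option 4: weight 35, value 127
- 1×option 1 + 1×option 2 + 2×option 3: weight 35, value 127
Best: 127 pts.

127 pts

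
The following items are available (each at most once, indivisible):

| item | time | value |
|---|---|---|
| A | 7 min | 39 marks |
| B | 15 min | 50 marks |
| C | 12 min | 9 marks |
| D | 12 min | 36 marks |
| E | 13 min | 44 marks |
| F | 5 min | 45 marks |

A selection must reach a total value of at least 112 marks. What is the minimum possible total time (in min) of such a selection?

Subsets with value ≥ 112, sorted by total time:
- A+D+F: time 24, value 120
- A+E+F: time 25, value 128
Minimum time: 24 min.

24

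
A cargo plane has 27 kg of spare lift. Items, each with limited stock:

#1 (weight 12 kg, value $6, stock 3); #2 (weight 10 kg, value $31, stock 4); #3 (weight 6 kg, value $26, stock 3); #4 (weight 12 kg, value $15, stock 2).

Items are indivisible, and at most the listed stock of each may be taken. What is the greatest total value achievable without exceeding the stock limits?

$88

Top feasible selections:
- 2×#2 + 1×#3: weight 26, value 88
- 1×#2 + 2×#3: weight 22, value 83
Best: $88.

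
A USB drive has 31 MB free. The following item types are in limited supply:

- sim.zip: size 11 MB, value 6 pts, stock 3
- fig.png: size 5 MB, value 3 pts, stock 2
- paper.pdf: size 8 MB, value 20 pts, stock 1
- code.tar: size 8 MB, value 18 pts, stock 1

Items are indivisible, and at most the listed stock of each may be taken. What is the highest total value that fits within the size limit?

44 pts

Best selections within size 31 and stock limits:
- 2×fig.png + 1×paper.pdf + 1×code.tar: size 26, value 44
- 1×sim.zip + 1×paper.pdf + 1×code.tar: size 27, value 44
Best: 44 pts.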